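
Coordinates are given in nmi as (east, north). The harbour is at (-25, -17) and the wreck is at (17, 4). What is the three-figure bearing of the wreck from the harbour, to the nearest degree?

063°

Δeast = 17 − -25 = 42.00; Δnorth = 4 − -17 = 21.00.
Bearing = atan2(Δeast, Δnorth) mod 360° = 63.43° ≈ 063°.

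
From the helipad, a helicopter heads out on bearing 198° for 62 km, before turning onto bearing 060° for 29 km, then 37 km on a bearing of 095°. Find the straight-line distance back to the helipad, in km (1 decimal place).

64.1 km

Leg 1 (198°, 62 km): east 62 sin 198° = -19.16, north 62 cos 198° = -58.97
Leg 2 (060°, 29 km): east 29 sin 60° = 25.11, north 29 cos 60° = 14.50
Leg 3 (095°, 37 km): east 37 sin 95° = 36.86, north 37 cos 95° = -3.22
Net: 42.81 east, -47.69 north. Distance = √((42.81)² + (-47.69)²) = 64.090 km.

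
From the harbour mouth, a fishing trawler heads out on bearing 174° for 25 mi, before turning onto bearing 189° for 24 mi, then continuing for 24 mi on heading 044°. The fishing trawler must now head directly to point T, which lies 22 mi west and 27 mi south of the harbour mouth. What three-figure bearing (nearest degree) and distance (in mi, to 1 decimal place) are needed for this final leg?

Leg 1 (174°, 25 mi): east 25 sin 174° = 2.61, north 25 cos 174° = -24.86
Leg 2 (189°, 24 mi): east 24 sin 189° = -3.75, north 24 cos 189° = -23.70
Leg 3 (044°, 24 mi): east 24 sin 44° = 16.67, north 24 cos 44° = 17.26
Current position: (15.53, -31.30). Target: (-22, -27). Remaining: Δeast = -37.53, Δnorth = 4.30.
Bearing = atan2(-37.53, 4.30) mod 360° = 276.54°; distance = √((-37.53)² + (4.30)²) = 37.777 mi.

277°, 37.8 mi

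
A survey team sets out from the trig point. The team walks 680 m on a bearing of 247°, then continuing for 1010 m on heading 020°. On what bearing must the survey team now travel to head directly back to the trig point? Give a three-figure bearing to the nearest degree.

158°

Leg 1 (247°, 680 m): east 680 sin 247° = -625.94, north 680 cos 247° = -265.70
Leg 2 (020°, 1010 m): east 1010 sin 20° = 345.44, north 1010 cos 20° = 949.09
Net displacement: -280.50 east, 683.39 north. Direction back to start is (280.50, -683.39): bearing = atan2(280.50, -683.39) mod 360° = 157.68° ≈ 158°.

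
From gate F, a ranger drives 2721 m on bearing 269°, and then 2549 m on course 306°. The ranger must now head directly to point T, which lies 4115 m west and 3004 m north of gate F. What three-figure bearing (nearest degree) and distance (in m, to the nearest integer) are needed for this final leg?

Leg 1 (269°, 2721 m): east 2721 sin 269° = -2720.59, north 2721 cos 269° = -47.49
Leg 2 (306°, 2549 m): east 2549 sin 306° = -2062.18, north 2549 cos 306° = 1498.26
Current position: (-4782.77, 1450.78). Target: (-4115, 3004). Remaining: Δeast = 667.77, Δnorth = 1553.22.
Bearing = atan2(667.77, 1553.22) mod 360° = 23.26°; distance = √((667.77)² + (1553.22)²) = 1690.686 m.

023°, 1691 m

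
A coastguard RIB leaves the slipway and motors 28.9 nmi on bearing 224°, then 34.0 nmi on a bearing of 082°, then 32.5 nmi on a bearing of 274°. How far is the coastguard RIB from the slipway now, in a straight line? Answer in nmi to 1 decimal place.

23.3 nmi

Leg 1 (224°, 28.9 nmi): east 28.9 sin 224° = -20.08, north 28.9 cos 224° = -20.79
Leg 2 (082°, 34.0 nmi): east 34.0 sin 82° = 33.67, north 34.0 cos 82° = 4.73
Leg 3 (274°, 32.5 nmi): east 32.5 sin 274° = -32.42, north 32.5 cos 274° = 2.27
Net: -18.83 east, -13.79 north. Distance = √((-18.83)² + (-13.79)²) = 23.337 nmi.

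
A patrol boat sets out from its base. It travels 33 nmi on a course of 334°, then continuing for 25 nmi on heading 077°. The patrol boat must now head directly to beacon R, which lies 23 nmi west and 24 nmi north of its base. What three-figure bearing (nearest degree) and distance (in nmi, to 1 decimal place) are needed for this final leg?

Leg 1 (334°, 33 nmi): east 33 sin 334° = -14.47, north 33 cos 334° = 29.66
Leg 2 (077°, 25 nmi): east 25 sin 77° = 24.36, north 25 cos 77° = 5.62
Current position: (9.89, 35.28). Target: (-23, 24). Remaining: Δeast = -32.89, Δnorth = -11.28.
Bearing = atan2(-32.89, -11.28) mod 360° = 251.07°; distance = √((-32.89)² + (-11.28)²) = 34.775 nmi.

251°, 34.8 nmi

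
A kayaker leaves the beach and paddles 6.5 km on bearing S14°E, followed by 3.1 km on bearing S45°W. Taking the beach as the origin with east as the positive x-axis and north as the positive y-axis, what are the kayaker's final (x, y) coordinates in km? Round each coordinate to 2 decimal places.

Leg 1 (S14°E, 6.5 km): east 6.5 sin 166° = 1.57, north 6.5 cos 166° = -6.31
Leg 2 (S45°W, 3.1 km): east 3.1 sin 225° = -2.19, north 3.1 cos 225° = -2.19
Summing: -0.62 km east, -8.50 km north → (-0.62, -8.50).

(-0.62, -8.50)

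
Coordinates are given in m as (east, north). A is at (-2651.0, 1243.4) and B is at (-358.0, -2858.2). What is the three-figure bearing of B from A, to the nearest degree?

151°

Δeast = -358.0 − -2651.0 = 2293.00; Δnorth = -2858.2 − 1243.4 = -4101.60.
Bearing = atan2(Δeast, Δnorth) mod 360° = 150.79° ≈ 151°.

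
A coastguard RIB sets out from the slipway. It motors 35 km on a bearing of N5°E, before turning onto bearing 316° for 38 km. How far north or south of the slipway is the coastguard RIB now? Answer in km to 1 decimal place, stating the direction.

62.2 km north

Leg 1 (N5°E, 35 km): east 35 sin 5° = 3.05, north 35 cos 5° = 34.87
Leg 2 (316°, 38 km): east 38 sin 316° = -26.40, north 38 cos 316° = 27.33
Net north component: 62.20 km.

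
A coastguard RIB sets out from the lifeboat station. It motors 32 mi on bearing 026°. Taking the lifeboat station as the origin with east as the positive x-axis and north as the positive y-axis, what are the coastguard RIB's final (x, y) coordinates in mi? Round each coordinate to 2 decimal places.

(14.03, 28.76)

Leg 1 (026°, 32 mi): east 32 sin 26° = 14.03, north 32 cos 26° = 28.76
Summing: 14.03 mi east, 28.76 mi north → (14.03, 28.76).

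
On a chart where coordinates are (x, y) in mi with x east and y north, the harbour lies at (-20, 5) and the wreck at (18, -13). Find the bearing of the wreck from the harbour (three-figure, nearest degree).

115°

Δeast = 18 − -20 = 38.00; Δnorth = -13 − 5 = -18.00.
Bearing = atan2(Δeast, Δnorth) mod 360° = 115.35° ≈ 115°.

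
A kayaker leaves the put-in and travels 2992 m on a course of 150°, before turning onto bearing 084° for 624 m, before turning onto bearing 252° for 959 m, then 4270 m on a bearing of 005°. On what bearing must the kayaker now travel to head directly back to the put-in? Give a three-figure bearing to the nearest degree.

228°

Leg 1 (150°, 2992 m): east 2992 sin 150° = 1496.00, north 2992 cos 150° = -2591.15
Leg 2 (084°, 624 m): east 624 sin 84° = 620.58, north 624 cos 84° = 65.23
Leg 3 (252°, 959 m): east 959 sin 252° = -912.06, north 959 cos 252° = -296.35
Leg 4 (005°, 4270 m): east 4270 sin 5° = 372.16, north 4270 cos 5° = 4253.75
Net displacement: 1576.67 east, 1431.48 north. Direction back to start is (-1576.67, -1431.48): bearing = atan2(-1576.67, -1431.48) mod 360° = 227.76° ≈ 228°.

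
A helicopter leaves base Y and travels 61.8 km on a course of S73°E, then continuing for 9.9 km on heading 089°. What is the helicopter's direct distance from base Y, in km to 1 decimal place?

Leg 1 (S73°E, 61.8 km): east 61.8 sin 107° = 59.10, north 61.8 cos 107° = -18.07
Leg 2 (089°, 9.9 km): east 9.9 sin 89° = 9.90, north 9.9 cos 89° = 0.17
Net: 69.00 east, -17.90 north. Distance = √((69.00)² + (-17.90)²) = 71.281 km.

71.3 km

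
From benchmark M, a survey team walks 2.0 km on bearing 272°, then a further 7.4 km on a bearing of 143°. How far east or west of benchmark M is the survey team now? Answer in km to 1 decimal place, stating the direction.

Leg 1 (272°, 2.0 km): east 2.0 sin 272° = -2.00, north 2.0 cos 272° = 0.07
Leg 2 (143°, 7.4 km): east 7.4 sin 143° = 4.45, north 7.4 cos 143° = -5.91
Net east component: 2.45 km.

2.5 km east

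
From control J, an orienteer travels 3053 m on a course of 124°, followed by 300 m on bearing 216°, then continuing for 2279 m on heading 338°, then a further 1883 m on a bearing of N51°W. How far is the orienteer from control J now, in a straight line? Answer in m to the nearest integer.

1349 m

Leg 1 (124°, 3053 m): east 3053 sin 124° = 2531.05, north 3053 cos 124° = -1707.22
Leg 2 (216°, 300 m): east 300 sin 216° = -176.34, north 300 cos 216° = -242.71
Leg 3 (338°, 2279 m): east 2279 sin 338° = -853.73, north 2279 cos 338° = 2113.05
Leg 4 (N51°W, 1883 m): east 1883 sin 309° = -1463.37, north 1883 cos 309° = 1185.01
Net: 37.62 east, 1348.14 north. Distance = √((37.62)² + (1348.14)²) = 1348.666 m.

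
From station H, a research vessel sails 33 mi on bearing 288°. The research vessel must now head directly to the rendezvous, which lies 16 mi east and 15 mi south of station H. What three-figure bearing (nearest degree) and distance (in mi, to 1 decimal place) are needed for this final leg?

Leg 1 (288°, 33 mi): east 33 sin 288° = -31.38, north 33 cos 288° = 10.20
Current position: (-31.38, 10.20). Target: (16, -15). Remaining: Δeast = 47.38, Δnorth = -25.20.
Bearing = atan2(47.38, -25.20) mod 360° = 118.00°; distance = √((47.38)² + (-25.20)²) = 53.668 mi.

118°, 53.7 mi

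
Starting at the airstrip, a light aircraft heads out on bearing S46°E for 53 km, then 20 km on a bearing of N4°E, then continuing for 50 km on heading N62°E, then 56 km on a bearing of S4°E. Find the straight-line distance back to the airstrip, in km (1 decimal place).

100.5 km

Leg 1 (S46°E, 53 km): east 53 sin 134° = 38.13, north 53 cos 134° = -36.82
Leg 2 (N4°E, 20 km): east 20 sin 4° = 1.40, north 20 cos 4° = 19.95
Leg 3 (N62°E, 50 km): east 50 sin 62° = 44.15, north 50 cos 62° = 23.47
Leg 4 (S4°E, 56 km): east 56 sin 176° = 3.91, north 56 cos 176° = -55.86
Net: 87.57 east, -49.26 north. Distance = √((87.57)² + (-49.26)²) = 100.475 km.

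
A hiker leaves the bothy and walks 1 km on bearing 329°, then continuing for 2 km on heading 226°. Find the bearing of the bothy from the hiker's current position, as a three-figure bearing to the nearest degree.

Leg 1 (329°, 1 km): east 1 sin 329° = -0.52, north 1 cos 329° = 0.86
Leg 2 (226°, 2 km): east 2 sin 226° = -1.44, north 2 cos 226° = -1.39
Net displacement: -1.95 east, -0.53 north. Direction back to start is (1.95, 0.53): bearing = atan2(1.95, 0.53) mod 360° = 74.76° ≈ 075°.

075°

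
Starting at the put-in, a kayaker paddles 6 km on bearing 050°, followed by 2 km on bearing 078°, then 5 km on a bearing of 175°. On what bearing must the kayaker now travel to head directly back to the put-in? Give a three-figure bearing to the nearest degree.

Leg 1 (050°, 6 km): east 6 sin 50° = 4.60, north 6 cos 50° = 3.86
Leg 2 (078°, 2 km): east 2 sin 78° = 1.96, north 2 cos 78° = 0.42
Leg 3 (175°, 5 km): east 5 sin 175° = 0.44, north 5 cos 175° = -4.98
Net displacement: 6.99 east, -0.71 north. Direction back to start is (-6.99, 0.71): bearing = atan2(-6.99, 0.71) mod 360° = 275.79° ≈ 276°.

276°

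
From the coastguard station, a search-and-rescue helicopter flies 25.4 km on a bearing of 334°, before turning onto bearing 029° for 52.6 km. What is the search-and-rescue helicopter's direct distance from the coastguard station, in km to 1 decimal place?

70.3 km

Leg 1 (334°, 25.4 km): east 25.4 sin 334° = -11.13, north 25.4 cos 334° = 22.83
Leg 2 (029°, 52.6 km): east 52.6 sin 29° = 25.50, north 52.6 cos 29° = 46.00
Net: 14.37 east, 68.83 north. Distance = √((14.37)² + (68.83)²) = 70.318 km.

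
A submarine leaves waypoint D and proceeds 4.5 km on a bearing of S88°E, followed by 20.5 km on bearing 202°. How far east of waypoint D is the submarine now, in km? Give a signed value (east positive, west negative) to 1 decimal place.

Leg 1 (S88°E, 4.5 km): east 4.5 sin 92° = 4.50, north 4.5 cos 92° = -0.16
Leg 2 (202°, 20.5 km): east 20.5 sin 202° = -7.68, north 20.5 cos 202° = -19.01
Net east component: -3.18 km.

-3.2 km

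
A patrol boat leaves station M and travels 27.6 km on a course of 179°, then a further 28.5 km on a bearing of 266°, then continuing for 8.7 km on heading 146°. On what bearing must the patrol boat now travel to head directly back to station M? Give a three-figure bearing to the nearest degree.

Leg 1 (179°, 27.6 km): east 27.6 sin 179° = 0.48, north 27.6 cos 179° = -27.60
Leg 2 (266°, 28.5 km): east 28.5 sin 266° = -28.43, north 28.5 cos 266° = -1.99
Leg 3 (146°, 8.7 km): east 8.7 sin 146° = 4.86, north 8.7 cos 146° = -7.21
Net displacement: -23.08 east, -36.80 north. Direction back to start is (23.08, 36.80): bearing = atan2(23.08, 36.80) mod 360° = 32.10° ≈ 032°.

032°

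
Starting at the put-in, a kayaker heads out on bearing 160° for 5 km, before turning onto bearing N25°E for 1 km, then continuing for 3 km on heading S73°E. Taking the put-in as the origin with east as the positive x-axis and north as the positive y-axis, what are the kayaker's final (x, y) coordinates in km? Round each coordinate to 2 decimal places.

Leg 1 (160°, 5 km): east 5 sin 160° = 1.71, north 5 cos 160° = -4.70
Leg 2 (N25°E, 1 km): east 1 sin 25° = 0.42, north 1 cos 25° = 0.91
Leg 3 (S73°E, 3 km): east 3 sin 107° = 2.87, north 3 cos 107° = -0.88
Summing: 5.00 km east, -4.67 km north → (5.00, -4.67).

(5.00, -4.67)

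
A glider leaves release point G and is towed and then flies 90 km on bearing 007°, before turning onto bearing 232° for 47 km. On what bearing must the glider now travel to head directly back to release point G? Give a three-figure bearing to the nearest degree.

Leg 1 (007°, 90 km): east 90 sin 7° = 10.97, north 90 cos 7° = 89.33
Leg 2 (232°, 47 km): east 47 sin 232° = -37.04, north 47 cos 232° = -28.94
Net displacement: -26.07 east, 60.39 north. Direction back to start is (26.07, -60.39): bearing = atan2(26.07, -60.39) mod 360° = 156.65° ≈ 157°.

157°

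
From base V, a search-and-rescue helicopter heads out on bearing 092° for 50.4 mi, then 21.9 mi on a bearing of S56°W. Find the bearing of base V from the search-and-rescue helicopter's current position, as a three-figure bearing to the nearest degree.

293°

Leg 1 (092°, 50.4 mi): east 50.4 sin 92° = 50.37, north 50.4 cos 92° = -1.76
Leg 2 (S56°W, 21.9 mi): east 21.9 sin 236° = -18.16, north 21.9 cos 236° = -12.25
Net displacement: 32.21 east, -14.01 north. Direction back to start is (-32.21, 14.01): bearing = atan2(-32.21, 14.01) mod 360° = 293.50° ≈ 293°.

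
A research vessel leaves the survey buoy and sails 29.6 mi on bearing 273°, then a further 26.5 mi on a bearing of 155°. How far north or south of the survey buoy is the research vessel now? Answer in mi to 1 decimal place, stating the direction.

22.5 mi south

Leg 1 (273°, 29.6 mi): east 29.6 sin 273° = -29.56, north 29.6 cos 273° = 1.55
Leg 2 (155°, 26.5 mi): east 26.5 sin 155° = 11.20, north 26.5 cos 155° = -24.02
Net north component: -22.47 mi.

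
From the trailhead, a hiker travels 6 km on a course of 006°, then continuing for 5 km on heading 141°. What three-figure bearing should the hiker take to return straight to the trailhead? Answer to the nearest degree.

241°

Leg 1 (006°, 6 km): east 6 sin 6° = 0.63, north 6 cos 6° = 5.97
Leg 2 (141°, 5 km): east 5 sin 141° = 3.15, north 5 cos 141° = -3.89
Net displacement: 3.77 east, 2.08 north. Direction back to start is (-3.77, -2.08): bearing = atan2(-3.77, -2.08) mod 360° = 241.12° ≈ 241°.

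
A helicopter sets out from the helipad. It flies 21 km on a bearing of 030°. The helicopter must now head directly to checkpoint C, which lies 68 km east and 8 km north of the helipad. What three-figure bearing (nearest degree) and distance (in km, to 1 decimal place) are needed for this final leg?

100°, 58.4 km

Leg 1 (030°, 21 km): east 21 sin 30° = 10.50, north 21 cos 30° = 18.19
Current position: (10.50, 18.19). Target: (68, 8). Remaining: Δeast = 57.50, Δnorth = -10.19.
Bearing = atan2(57.50, -10.19) mod 360° = 100.05°; distance = √((57.50)² + (-10.19)²) = 58.395 km.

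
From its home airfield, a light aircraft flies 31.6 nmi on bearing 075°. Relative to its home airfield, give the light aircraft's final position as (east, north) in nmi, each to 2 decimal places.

(30.52, 8.18)

Leg 1 (075°, 31.6 nmi): east 31.6 sin 75° = 30.52, north 31.6 cos 75° = 8.18
Summing: 30.52 nmi east, 8.18 nmi north → (30.52, 8.18).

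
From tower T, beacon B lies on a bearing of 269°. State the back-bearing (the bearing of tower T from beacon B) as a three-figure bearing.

089°

Back-bearing = 269° − 180° = 089°.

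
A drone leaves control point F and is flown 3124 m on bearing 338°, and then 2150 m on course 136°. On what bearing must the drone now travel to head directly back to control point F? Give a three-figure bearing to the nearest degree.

193°

Leg 1 (338°, 3124 m): east 3124 sin 338° = -1170.27, north 3124 cos 338° = 2896.52
Leg 2 (136°, 2150 m): east 2150 sin 136° = 1493.52, north 2150 cos 136° = -1546.58
Net displacement: 323.24 east, 1349.94 north. Direction back to start is (-323.24, -1349.94): bearing = atan2(-323.24, -1349.94) mod 360° = 193.47° ≈ 193°.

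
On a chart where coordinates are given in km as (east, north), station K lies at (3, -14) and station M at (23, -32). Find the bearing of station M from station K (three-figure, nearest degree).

Δeast = 23 − 3 = 20.00; Δnorth = -32 − -14 = -18.00.
Bearing = atan2(Δeast, Δnorth) mod 360° = 131.99° ≈ 132°.

132°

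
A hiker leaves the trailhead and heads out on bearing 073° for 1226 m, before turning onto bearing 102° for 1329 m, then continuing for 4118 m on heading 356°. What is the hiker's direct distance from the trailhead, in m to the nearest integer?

Leg 1 (073°, 1226 m): east 1226 sin 73° = 1172.43, north 1226 cos 73° = 358.45
Leg 2 (102°, 1329 m): east 1329 sin 102° = 1299.96, north 1329 cos 102° = -276.31
Leg 3 (356°, 4118 m): east 4118 sin 356° = -287.26, north 4118 cos 356° = 4107.97
Net: 2185.13 east, 4190.10 north. Distance = √((2185.13)² + (4190.10)²) = 4725.648 m.

4726 m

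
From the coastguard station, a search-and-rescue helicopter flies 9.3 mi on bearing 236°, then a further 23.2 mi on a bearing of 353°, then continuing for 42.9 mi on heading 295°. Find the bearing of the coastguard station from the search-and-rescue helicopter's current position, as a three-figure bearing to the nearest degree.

Leg 1 (236°, 9.3 mi): east 9.3 sin 236° = -7.71, north 9.3 cos 236° = -5.20
Leg 2 (353°, 23.2 mi): east 23.2 sin 353° = -2.83, north 23.2 cos 353° = 23.03
Leg 3 (295°, 42.9 mi): east 42.9 sin 295° = -38.88, north 42.9 cos 295° = 18.13
Net displacement: -49.42 east, 35.96 north. Direction back to start is (49.42, -35.96): bearing = atan2(49.42, -35.96) mod 360° = 126.04° ≈ 126°.

126°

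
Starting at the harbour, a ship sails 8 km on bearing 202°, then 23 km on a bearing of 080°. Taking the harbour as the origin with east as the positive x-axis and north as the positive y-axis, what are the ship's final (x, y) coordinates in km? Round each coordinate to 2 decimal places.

Leg 1 (202°, 8 km): east 8 sin 202° = -3.00, north 8 cos 202° = -7.42
Leg 2 (080°, 23 km): east 23 sin 80° = 22.65, north 23 cos 80° = 3.99
Summing: 19.65 km east, -3.42 km north → (19.65, -3.42).

(19.65, -3.42)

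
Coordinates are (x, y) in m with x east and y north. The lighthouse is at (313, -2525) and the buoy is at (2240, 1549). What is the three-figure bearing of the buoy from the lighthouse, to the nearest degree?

Δeast = 2240 − 313 = 1927.00; Δnorth = 1549 − -2525 = 4074.00.
Bearing = atan2(Δeast, Δnorth) mod 360° = 25.31° ≈ 025°.

025°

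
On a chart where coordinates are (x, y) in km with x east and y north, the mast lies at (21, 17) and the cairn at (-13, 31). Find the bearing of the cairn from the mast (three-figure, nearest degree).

Δeast = -13 − 21 = -34.00; Δnorth = 31 − 17 = 14.00.
Bearing = atan2(Δeast, Δnorth) mod 360° = 292.38° ≈ 292°.

292°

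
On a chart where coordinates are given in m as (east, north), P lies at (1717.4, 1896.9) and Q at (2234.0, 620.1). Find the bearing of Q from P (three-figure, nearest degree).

158°

Δeast = 2234.0 − 1717.4 = 516.60; Δnorth = 620.1 − 1896.9 = -1276.80.
Bearing = atan2(Δeast, Δnorth) mod 360° = 157.97° ≈ 158°.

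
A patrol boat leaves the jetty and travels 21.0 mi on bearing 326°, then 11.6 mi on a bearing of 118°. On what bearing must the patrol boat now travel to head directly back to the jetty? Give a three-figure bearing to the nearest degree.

173°

Leg 1 (326°, 21.0 mi): east 21.0 sin 326° = -11.74, north 21.0 cos 326° = 17.41
Leg 2 (118°, 11.6 mi): east 11.6 sin 118° = 10.24, north 11.6 cos 118° = -5.45
Net displacement: -1.50 east, 11.96 north. Direction back to start is (1.50, -11.96): bearing = atan2(1.50, -11.96) mod 360° = 172.85° ≈ 173°.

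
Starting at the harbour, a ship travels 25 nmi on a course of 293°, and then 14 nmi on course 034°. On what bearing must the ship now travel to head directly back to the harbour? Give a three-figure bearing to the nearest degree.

Leg 1 (293°, 25 nmi): east 25 sin 293° = -23.01, north 25 cos 293° = 9.77
Leg 2 (034°, 14 nmi): east 14 sin 34° = 7.83, north 14 cos 34° = 11.61
Net displacement: -15.18 east, 21.37 north. Direction back to start is (15.18, -21.37): bearing = atan2(15.18, -21.37) mod 360° = 144.61° ≈ 145°.

145°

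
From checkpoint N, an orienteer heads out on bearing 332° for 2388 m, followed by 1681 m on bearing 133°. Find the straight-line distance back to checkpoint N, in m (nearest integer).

968 m

Leg 1 (332°, 2388 m): east 2388 sin 332° = -1121.10, north 2388 cos 332° = 2108.48
Leg 2 (133°, 1681 m): east 1681 sin 133° = 1229.41, north 1681 cos 133° = -1146.44
Net: 108.31 east, 962.04 north. Distance = √((108.31)² + (962.04)²) = 968.117 m.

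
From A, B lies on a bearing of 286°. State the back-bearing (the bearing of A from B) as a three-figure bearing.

106°

Back-bearing = 286° − 180° = 106°.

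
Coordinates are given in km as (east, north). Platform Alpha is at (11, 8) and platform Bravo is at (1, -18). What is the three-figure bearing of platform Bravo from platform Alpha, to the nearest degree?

201°

Δeast = 1 − 11 = -10.00; Δnorth = -18 − 8 = -26.00.
Bearing = atan2(Δeast, Δnorth) mod 360° = 201.04° ≈ 201°.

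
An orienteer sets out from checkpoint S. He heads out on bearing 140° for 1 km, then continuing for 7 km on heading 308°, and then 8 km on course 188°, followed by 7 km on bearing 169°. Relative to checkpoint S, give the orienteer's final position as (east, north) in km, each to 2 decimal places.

Leg 1 (140°, 1 km): east 1 sin 140° = 0.64, north 1 cos 140° = -0.77
Leg 2 (308°, 7 km): east 7 sin 308° = -5.52, north 7 cos 308° = 4.31
Leg 3 (188°, 8 km): east 8 sin 188° = -1.11, north 8 cos 188° = -7.92
Leg 4 (169°, 7 km): east 7 sin 169° = 1.34, north 7 cos 169° = -6.87
Summing: -4.65 km east, -11.25 km north → (-4.65, -11.25).

(-4.65, -11.25)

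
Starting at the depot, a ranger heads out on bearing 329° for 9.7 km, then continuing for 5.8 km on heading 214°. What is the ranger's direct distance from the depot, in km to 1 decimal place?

Leg 1 (329°, 9.7 km): east 9.7 sin 329° = -5.00, north 9.7 cos 329° = 8.31
Leg 2 (214°, 5.8 km): east 5.8 sin 214° = -3.24, north 5.8 cos 214° = -4.81
Net: -8.24 east, 3.51 north. Distance = √((-8.24)² + (3.51)²) = 8.954 km.

9.0 km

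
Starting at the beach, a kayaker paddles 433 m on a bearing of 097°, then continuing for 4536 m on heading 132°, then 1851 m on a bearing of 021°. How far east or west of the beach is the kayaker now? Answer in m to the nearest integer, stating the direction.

Leg 1 (097°, 433 m): east 433 sin 97° = 429.77, north 433 cos 97° = -52.77
Leg 2 (132°, 4536 m): east 4536 sin 132° = 3370.90, north 4536 cos 132° = -3035.18
Leg 3 (021°, 1851 m): east 1851 sin 21° = 663.34, north 1851 cos 21° = 1728.06
Net east component: 4464.02 m.

4464 m east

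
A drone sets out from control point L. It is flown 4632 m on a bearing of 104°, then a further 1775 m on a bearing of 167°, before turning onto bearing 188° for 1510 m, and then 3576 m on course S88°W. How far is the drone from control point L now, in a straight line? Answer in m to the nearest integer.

4606 m

Leg 1 (104°, 4632 m): east 4632 sin 104° = 4494.41, north 4632 cos 104° = -1120.58
Leg 2 (167°, 1775 m): east 1775 sin 167° = 399.29, north 1775 cos 167° = -1729.51
Leg 3 (188°, 1510 m): east 1510 sin 188° = -210.15, north 1510 cos 188° = -1495.30
Leg 4 (S88°W, 3576 m): east 3576 sin 268° = -3573.82, north 3576 cos 268° = -124.80
Net: 1109.72 east, -4470.19 north. Distance = √((1109.72)² + (-4470.19)²) = 4605.880 m.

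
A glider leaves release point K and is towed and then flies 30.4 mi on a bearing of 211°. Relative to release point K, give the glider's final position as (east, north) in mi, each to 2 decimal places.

(-15.66, -26.06)

Leg 1 (211°, 30.4 mi): east 30.4 sin 211° = -15.66, north 30.4 cos 211° = -26.06
Summing: -15.66 mi east, -26.06 mi north → (-15.66, -26.06).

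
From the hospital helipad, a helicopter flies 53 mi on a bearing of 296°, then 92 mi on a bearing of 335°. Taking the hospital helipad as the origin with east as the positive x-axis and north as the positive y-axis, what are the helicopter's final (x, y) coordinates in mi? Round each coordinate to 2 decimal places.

(-86.52, 106.61)

Leg 1 (296°, 53 mi): east 53 sin 296° = -47.64, north 53 cos 296° = 23.23
Leg 2 (335°, 92 mi): east 92 sin 335° = -38.88, north 92 cos 335° = 83.38
Summing: -86.52 mi east, 106.61 mi north → (-86.52, 106.61).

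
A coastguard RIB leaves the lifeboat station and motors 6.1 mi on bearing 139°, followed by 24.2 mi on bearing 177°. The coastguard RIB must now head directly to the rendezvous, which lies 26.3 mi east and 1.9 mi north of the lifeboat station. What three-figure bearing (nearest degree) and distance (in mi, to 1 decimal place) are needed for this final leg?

Leg 1 (139°, 6.1 mi): east 6.1 sin 139° = 4.00, north 6.1 cos 139° = -4.60
Leg 2 (177°, 24.2 mi): east 24.2 sin 177° = 1.27, north 24.2 cos 177° = -24.17
Current position: (5.27, -28.77). Target: (26.3, 1.9). Remaining: Δeast = 21.03, Δnorth = 30.67.
Bearing = atan2(21.03, 30.67) mod 360° = 34.44°; distance = √((21.03)² + (30.67)²) = 37.189 mi.

034°, 37.2 mi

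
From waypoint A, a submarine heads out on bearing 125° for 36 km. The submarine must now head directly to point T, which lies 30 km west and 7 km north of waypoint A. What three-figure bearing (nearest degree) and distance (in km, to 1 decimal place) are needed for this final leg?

Leg 1 (125°, 36 km): east 36 sin 125° = 29.49, north 36 cos 125° = -20.65
Current position: (29.49, -20.65). Target: (-30, 7). Remaining: Δeast = -59.49, Δnorth = 27.65.
Bearing = atan2(-59.49, 27.65) mod 360° = 294.93°; distance = √((-59.49)² + (27.65)²) = 65.601 km.

295°, 65.6 km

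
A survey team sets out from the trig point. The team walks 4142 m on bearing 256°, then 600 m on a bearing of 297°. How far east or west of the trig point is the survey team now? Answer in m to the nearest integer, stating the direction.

4554 m west

Leg 1 (256°, 4142 m): east 4142 sin 256° = -4018.96, north 4142 cos 256° = -1002.04
Leg 2 (297°, 600 m): east 600 sin 297° = -534.60, north 600 cos 297° = 272.39
Net east component: -4553.57 m.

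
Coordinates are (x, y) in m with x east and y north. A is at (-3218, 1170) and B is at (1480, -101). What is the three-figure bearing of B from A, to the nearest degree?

105°

Δeast = 1480 − -3218 = 4698.00; Δnorth = -101 − 1170 = -1271.00.
Bearing = atan2(Δeast, Δnorth) mod 360° = 105.14° ≈ 105°.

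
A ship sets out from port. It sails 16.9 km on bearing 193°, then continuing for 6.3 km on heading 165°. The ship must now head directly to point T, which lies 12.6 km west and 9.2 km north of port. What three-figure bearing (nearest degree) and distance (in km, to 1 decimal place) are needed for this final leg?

Leg 1 (193°, 16.9 km): east 16.9 sin 193° = -3.80, north 16.9 cos 193° = -16.47
Leg 2 (165°, 6.3 km): east 6.3 sin 165° = 1.63, north 6.3 cos 165° = -6.09
Current position: (-2.17, -22.55). Target: (-12.6, 9.2). Remaining: Δeast = -10.43, Δnorth = 31.75.
Bearing = atan2(-10.43, 31.75) mod 360° = 341.82°; distance = √((-10.43)² + (31.75)²) = 33.421 km.

342°, 33.4 km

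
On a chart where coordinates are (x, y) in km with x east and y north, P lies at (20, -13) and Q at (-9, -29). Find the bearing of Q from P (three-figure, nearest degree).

241°

Δeast = -9 − 20 = -29.00; Δnorth = -29 − -13 = -16.00.
Bearing = atan2(Δeast, Δnorth) mod 360° = 241.11° ≈ 241°.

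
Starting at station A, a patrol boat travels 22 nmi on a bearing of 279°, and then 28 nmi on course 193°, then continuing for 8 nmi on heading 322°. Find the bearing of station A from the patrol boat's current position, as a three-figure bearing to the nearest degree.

062°

Leg 1 (279°, 22 nmi): east 22 sin 279° = -21.73, north 22 cos 279° = 3.44
Leg 2 (193°, 28 nmi): east 28 sin 193° = -6.30, north 28 cos 193° = -27.28
Leg 3 (322°, 8 nmi): east 8 sin 322° = -4.93, north 8 cos 322° = 6.30
Net displacement: -32.95 east, -17.54 north. Direction back to start is (32.95, 17.54): bearing = atan2(32.95, 17.54) mod 360° = 61.98° ≈ 062°.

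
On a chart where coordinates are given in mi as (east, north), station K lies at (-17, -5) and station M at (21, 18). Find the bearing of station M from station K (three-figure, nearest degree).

059°

Δeast = 21 − -17 = 38.00; Δnorth = 18 − -5 = 23.00.
Bearing = atan2(Δeast, Δnorth) mod 360° = 58.82° ≈ 059°.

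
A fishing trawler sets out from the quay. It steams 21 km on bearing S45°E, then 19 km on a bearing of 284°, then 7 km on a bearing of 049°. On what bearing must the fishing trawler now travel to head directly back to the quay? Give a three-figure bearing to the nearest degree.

Leg 1 (S45°E, 21 km): east 21 sin 135° = 14.85, north 21 cos 135° = -14.85
Leg 2 (284°, 19 km): east 19 sin 284° = -18.44, north 19 cos 284° = 4.60
Leg 3 (049°, 7 km): east 7 sin 49° = 5.28, north 7 cos 49° = 4.59
Net displacement: 1.70 east, -5.66 north. Direction back to start is (-1.70, 5.66): bearing = atan2(-1.70, 5.66) mod 360° = 343.31° ≈ 343°.

343°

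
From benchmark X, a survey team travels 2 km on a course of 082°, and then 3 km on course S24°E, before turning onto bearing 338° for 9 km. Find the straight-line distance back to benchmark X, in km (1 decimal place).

5.9 km

Leg 1 (082°, 2 km): east 2 sin 82° = 1.98, north 2 cos 82° = 0.28
Leg 2 (S24°E, 3 km): east 3 sin 156° = 1.22, north 3 cos 156° = -2.74
Leg 3 (338°, 9 km): east 9 sin 338° = -3.37, north 9 cos 338° = 8.34
Net: -0.17 east, 5.88 north. Distance = √((-0.17)² + (5.88)²) = 5.885 km.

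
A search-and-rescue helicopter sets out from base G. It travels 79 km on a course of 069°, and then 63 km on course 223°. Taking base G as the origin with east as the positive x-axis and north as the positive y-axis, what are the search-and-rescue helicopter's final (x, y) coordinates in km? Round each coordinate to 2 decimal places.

(30.79, -17.76)

Leg 1 (069°, 79 km): east 79 sin 69° = 73.75, north 79 cos 69° = 28.31
Leg 2 (223°, 63 km): east 63 sin 223° = -42.97, north 63 cos 223° = -46.08
Summing: 30.79 km east, -17.76 km north → (30.79, -17.76).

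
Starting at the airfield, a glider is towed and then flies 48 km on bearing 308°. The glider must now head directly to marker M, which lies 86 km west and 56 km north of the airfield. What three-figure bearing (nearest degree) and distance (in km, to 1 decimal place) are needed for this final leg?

299°, 55.0 km

Leg 1 (308°, 48 km): east 48 sin 308° = -37.82, north 48 cos 308° = 29.55
Current position: (-37.82, 29.55). Target: (-86, 56). Remaining: Δeast = -48.18, Δnorth = 26.45.
Bearing = atan2(-48.18, 26.45) mod 360° = 298.77°; distance = √((-48.18)² + (26.45)²) = 54.958 km.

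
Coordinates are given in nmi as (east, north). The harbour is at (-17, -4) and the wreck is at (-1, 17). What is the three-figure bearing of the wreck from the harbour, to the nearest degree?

037°

Δeast = -1 − -17 = 16.00; Δnorth = 17 − -4 = 21.00.
Bearing = atan2(Δeast, Δnorth) mod 360° = 37.30° ≈ 037°.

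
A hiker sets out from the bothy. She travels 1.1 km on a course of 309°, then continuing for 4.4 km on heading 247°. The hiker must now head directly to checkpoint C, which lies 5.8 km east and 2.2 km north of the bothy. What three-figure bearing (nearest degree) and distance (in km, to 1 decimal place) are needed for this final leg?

073°, 11.2 km

Leg 1 (309°, 1.1 km): east 1.1 sin 309° = -0.85, north 1.1 cos 309° = 0.69
Leg 2 (247°, 4.4 km): east 4.4 sin 247° = -4.05, north 4.4 cos 247° = -1.72
Current position: (-4.91, -1.03). Target: (5.8, 2.2). Remaining: Δeast = 10.71, Δnorth = 3.23.
Bearing = atan2(10.71, 3.23) mod 360° = 73.22°; distance = √((10.71)² + (3.23)²) = 11.181 km.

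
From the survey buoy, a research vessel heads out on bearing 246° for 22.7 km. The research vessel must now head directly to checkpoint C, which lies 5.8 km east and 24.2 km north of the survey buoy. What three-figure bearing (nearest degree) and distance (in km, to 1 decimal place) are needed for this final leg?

Leg 1 (246°, 22.7 km): east 22.7 sin 246° = -20.74, north 22.7 cos 246° = -9.23
Current position: (-20.74, -9.23). Target: (5.8, 24.2). Remaining: Δeast = 26.54, Δnorth = 33.43.
Bearing = atan2(26.54, 33.43) mod 360° = 38.44°; distance = √((26.54)² + (33.43)²) = 42.685 km.

038°, 42.7 km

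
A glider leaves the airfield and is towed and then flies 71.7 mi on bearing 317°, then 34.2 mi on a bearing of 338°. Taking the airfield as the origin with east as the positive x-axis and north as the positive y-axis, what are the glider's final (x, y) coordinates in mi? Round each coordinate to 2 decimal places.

(-61.71, 84.15)

Leg 1 (317°, 71.7 mi): east 71.7 sin 317° = -48.90, north 71.7 cos 317° = 52.44
Leg 2 (338°, 34.2 mi): east 34.2 sin 338° = -12.81, north 34.2 cos 338° = 31.71
Summing: -61.71 mi east, 84.15 mi north → (-61.71, 84.15).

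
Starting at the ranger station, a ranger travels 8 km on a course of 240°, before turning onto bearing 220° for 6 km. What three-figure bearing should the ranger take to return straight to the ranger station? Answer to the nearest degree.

Leg 1 (240°, 8 km): east 8 sin 240° = -6.93, north 8 cos 240° = -4.00
Leg 2 (220°, 6 km): east 6 sin 220° = -3.86, north 6 cos 220° = -4.60
Net displacement: -10.78 east, -8.60 north. Direction back to start is (10.78, 8.60): bearing = atan2(10.78, 8.60) mod 360° = 51.44° ≈ 051°.

051°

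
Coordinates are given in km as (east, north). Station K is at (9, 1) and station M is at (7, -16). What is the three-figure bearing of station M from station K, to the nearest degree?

Δeast = 7 − 9 = -2.00; Δnorth = -16 − 1 = -17.00.
Bearing = atan2(Δeast, Δnorth) mod 360° = 186.71° ≈ 187°.

187°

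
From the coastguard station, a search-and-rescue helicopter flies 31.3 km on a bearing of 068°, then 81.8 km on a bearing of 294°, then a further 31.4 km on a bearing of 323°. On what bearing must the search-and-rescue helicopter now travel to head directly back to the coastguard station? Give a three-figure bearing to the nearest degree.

Leg 1 (068°, 31.3 km): east 31.3 sin 68° = 29.02, north 31.3 cos 68° = 11.73
Leg 2 (294°, 81.8 km): east 81.8 sin 294° = -74.73, north 81.8 cos 294° = 33.27
Leg 3 (323°, 31.4 km): east 31.4 sin 323° = -18.90, north 31.4 cos 323° = 25.08
Net displacement: -64.60 east, 70.07 north. Direction back to start is (64.60, -70.07): bearing = atan2(64.60, -70.07) mod 360° = 137.33° ≈ 137°.

137°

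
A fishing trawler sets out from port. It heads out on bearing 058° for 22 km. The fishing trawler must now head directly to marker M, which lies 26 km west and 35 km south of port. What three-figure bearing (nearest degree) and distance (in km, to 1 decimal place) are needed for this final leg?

224°, 64.6 km

Leg 1 (058°, 22 km): east 22 sin 58° = 18.66, north 22 cos 58° = 11.66
Current position: (18.66, 11.66). Target: (-26, -35). Remaining: Δeast = -44.66, Δnorth = -46.66.
Bearing = atan2(-44.66, -46.66) mod 360° = 223.74°; distance = √((-44.66)² + (-46.66)²) = 64.585 km.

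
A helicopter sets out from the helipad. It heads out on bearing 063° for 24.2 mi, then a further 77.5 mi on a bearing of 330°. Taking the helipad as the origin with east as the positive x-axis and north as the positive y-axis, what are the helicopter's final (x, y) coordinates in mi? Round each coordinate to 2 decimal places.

Leg 1 (063°, 24.2 mi): east 24.2 sin 63° = 21.56, north 24.2 cos 63° = 10.99
Leg 2 (330°, 77.5 mi): east 77.5 sin 330° = -38.75, north 77.5 cos 330° = 67.12
Summing: -17.19 mi east, 78.10 mi north → (-17.19, 78.10).

(-17.19, 78.10)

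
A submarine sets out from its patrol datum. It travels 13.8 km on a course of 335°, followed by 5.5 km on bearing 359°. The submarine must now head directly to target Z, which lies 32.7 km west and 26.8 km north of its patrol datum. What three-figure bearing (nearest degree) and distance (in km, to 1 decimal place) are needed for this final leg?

Leg 1 (335°, 13.8 km): east 13.8 sin 335° = -5.83, north 13.8 cos 335° = 12.51
Leg 2 (359°, 5.5 km): east 5.5 sin 359° = -0.10, north 5.5 cos 359° = 5.50
Current position: (-5.93, 18.01). Target: (-32.7, 26.8). Remaining: Δeast = -26.77, Δnorth = 8.79.
Bearing = atan2(-26.77, 8.79) mod 360° = 288.18°; distance = √((-26.77)² + (8.79)²) = 28.179 km.

288°, 28.2 km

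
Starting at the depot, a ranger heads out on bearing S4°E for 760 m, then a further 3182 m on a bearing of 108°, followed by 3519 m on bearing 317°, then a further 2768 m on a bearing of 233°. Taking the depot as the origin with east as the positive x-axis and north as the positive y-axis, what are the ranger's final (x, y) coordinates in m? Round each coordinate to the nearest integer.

(-1531, -834)

Leg 1 (S4°E, 760 m): east 760 sin 176° = 53.01, north 760 cos 176° = -758.15
Leg 2 (108°, 3182 m): east 3182 sin 108° = 3026.26, north 3182 cos 108° = -983.29
Leg 3 (317°, 3519 m): east 3519 sin 317° = -2399.95, north 3519 cos 317° = 2573.63
Leg 4 (233°, 2768 m): east 2768 sin 233° = -2210.62, north 2768 cos 233° = -1665.82
Summing: -1531.30 m east, -833.63 m north → (-1531, -834).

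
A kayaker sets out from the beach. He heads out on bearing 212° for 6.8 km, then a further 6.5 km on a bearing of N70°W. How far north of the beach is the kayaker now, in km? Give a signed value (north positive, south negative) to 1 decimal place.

-3.5 km

Leg 1 (212°, 6.8 km): east 6.8 sin 212° = -3.60, north 6.8 cos 212° = -5.77
Leg 2 (N70°W, 6.5 km): east 6.5 sin 290° = -6.11, north 6.5 cos 290° = 2.22
Net north component: -3.54 km.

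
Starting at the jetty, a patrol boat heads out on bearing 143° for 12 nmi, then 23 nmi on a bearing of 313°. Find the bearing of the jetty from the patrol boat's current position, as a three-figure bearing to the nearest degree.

Leg 1 (143°, 12 nmi): east 12 sin 143° = 7.22, north 12 cos 143° = -9.58
Leg 2 (313°, 23 nmi): east 23 sin 313° = -16.82, north 23 cos 313° = 15.69
Net displacement: -9.60 east, 6.10 north. Direction back to start is (9.60, -6.10): bearing = atan2(9.60, -6.10) mod 360° = 122.44° ≈ 122°.

122°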